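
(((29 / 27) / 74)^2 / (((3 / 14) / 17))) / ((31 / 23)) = 2301817 / 185628186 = 0.01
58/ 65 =0.89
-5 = -5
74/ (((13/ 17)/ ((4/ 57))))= 5032/ 741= 6.79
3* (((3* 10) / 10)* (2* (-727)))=-13086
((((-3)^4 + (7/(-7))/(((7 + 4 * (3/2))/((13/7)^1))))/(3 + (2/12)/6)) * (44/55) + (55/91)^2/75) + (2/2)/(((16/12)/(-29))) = -20636281/54157740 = -0.38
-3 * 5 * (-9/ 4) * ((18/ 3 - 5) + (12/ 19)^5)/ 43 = 367865685/ 425889028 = 0.86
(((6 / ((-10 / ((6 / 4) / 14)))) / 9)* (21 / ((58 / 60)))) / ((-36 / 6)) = 3 / 116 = 0.03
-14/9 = -1.56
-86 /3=-28.67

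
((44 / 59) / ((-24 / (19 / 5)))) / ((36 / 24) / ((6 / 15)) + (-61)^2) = -418 / 13185615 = -0.00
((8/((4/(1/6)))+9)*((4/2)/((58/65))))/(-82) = -910/3567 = -0.26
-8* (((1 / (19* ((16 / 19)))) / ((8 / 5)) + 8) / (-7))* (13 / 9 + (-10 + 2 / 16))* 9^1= -89229 / 128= -697.10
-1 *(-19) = 19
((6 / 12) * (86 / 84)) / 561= 43 / 47124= 0.00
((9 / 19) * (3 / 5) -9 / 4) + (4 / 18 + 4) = 7717 / 3420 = 2.26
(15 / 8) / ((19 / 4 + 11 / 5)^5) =6000000 / 51888844699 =0.00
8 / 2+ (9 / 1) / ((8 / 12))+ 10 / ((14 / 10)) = 345 / 14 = 24.64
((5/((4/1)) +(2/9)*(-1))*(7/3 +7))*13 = 3367/27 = 124.70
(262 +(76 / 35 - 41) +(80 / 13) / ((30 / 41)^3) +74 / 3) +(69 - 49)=17416849 / 61425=283.55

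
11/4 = 2.75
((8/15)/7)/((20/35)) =2/15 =0.13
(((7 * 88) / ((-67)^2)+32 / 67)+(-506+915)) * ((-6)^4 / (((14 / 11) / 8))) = 104853507264 / 31423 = 3336839.49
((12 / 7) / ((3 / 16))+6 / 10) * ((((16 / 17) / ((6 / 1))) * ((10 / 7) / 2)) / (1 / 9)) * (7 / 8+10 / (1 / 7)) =82863 / 119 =696.33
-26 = -26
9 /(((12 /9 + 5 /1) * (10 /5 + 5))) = 27 /133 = 0.20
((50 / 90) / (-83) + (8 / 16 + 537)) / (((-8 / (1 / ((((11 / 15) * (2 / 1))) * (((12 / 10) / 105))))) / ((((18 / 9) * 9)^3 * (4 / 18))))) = -18971229375 / 3652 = -5194750.65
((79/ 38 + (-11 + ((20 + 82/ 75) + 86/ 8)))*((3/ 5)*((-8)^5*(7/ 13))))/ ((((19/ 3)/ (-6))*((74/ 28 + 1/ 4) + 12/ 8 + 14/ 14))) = 42629.84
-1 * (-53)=53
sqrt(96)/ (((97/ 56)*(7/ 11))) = 8.89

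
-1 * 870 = -870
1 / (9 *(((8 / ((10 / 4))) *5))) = 1 / 144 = 0.01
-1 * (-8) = 8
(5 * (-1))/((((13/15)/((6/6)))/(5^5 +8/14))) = -126225/7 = -18032.14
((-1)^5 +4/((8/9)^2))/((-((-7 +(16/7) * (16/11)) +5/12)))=15015/12044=1.25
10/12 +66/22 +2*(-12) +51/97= -11431/582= -19.64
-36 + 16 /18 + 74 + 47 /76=27023 /684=39.51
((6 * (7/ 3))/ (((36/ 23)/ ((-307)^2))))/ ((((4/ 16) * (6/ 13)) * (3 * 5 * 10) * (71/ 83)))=16372842031/ 287550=56939.11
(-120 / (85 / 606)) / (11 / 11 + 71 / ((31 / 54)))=-450864 / 65705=-6.86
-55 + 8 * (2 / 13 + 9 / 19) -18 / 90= -61972 / 1235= -50.18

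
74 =74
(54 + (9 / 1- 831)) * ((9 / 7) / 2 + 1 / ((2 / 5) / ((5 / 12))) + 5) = -35936 / 7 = -5133.71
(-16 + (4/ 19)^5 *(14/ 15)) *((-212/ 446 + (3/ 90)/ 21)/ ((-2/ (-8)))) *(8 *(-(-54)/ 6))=33306491716352/ 15257331075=2182.98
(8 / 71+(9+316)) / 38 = 23083 / 2698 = 8.56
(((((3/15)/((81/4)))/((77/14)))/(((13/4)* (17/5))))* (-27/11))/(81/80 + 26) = -2560/173361903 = -0.00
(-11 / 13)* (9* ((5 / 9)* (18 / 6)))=-165 / 13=-12.69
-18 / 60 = -0.30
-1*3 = -3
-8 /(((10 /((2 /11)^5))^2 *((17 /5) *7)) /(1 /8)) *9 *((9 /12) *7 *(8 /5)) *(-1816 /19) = 25104384 /209444703653075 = 0.00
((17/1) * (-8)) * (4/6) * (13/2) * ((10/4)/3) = -4420/9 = -491.11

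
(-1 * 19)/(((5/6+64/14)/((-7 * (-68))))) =-379848/227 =-1673.34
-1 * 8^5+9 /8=-262135 /8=-32766.88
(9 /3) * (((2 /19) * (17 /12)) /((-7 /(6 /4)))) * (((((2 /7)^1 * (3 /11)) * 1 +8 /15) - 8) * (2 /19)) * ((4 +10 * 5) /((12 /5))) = 652851 /389158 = 1.68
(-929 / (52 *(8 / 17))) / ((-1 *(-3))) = -15793 / 1248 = -12.65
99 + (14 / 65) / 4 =12877 / 130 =99.05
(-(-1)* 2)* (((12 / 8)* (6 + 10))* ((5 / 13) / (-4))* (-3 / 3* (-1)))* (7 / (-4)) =105 / 13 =8.08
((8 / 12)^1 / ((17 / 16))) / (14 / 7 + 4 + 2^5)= 16 / 969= 0.02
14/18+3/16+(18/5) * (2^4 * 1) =42167/720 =58.57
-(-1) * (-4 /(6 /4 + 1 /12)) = -48 /19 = -2.53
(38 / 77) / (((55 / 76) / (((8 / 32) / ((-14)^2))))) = 361 / 415030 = 0.00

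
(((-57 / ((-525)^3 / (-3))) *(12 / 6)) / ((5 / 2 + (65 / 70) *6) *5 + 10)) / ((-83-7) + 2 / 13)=247 / 472834687500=0.00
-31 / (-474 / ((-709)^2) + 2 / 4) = -31166222 / 501733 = -62.12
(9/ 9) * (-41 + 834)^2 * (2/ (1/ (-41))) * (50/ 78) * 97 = -9618971050/ 3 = -3206323683.33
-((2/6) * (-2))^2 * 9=-4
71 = 71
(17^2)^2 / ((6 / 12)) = 167042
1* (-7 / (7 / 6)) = -6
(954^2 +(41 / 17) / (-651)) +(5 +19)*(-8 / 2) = 10071191299 / 11067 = 910020.00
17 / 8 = 2.12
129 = 129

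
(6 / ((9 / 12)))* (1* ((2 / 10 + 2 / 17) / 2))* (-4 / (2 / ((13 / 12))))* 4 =-936 / 85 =-11.01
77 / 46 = 1.67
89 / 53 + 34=1891 / 53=35.68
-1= -1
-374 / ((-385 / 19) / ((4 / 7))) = 2584 / 245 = 10.55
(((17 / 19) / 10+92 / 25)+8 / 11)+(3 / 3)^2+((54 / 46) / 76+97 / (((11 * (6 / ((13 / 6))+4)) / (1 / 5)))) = 5.77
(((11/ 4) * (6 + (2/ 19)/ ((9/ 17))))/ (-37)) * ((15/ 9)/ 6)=-14575/ 113886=-0.13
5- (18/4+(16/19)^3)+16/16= 12385/13718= 0.90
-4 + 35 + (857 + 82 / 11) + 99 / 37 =365539 / 407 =898.13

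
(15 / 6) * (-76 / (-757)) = 190 / 757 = 0.25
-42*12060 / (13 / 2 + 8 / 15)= -72017.06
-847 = -847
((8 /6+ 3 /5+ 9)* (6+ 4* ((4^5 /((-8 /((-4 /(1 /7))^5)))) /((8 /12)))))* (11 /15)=105975479931.20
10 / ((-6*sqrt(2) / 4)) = -10*sqrt(2) / 3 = -4.71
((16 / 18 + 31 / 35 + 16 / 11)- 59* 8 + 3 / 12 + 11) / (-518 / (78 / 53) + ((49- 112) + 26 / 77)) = 1.10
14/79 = 0.18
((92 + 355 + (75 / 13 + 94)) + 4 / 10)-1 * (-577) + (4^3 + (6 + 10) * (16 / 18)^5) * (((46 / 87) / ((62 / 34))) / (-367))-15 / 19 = 81083194202430994 / 72181601821485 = 1123.32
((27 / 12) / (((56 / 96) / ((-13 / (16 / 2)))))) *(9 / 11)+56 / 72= -24119 / 5544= -4.35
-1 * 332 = -332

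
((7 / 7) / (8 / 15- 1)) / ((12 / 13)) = -65 / 28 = -2.32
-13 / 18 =-0.72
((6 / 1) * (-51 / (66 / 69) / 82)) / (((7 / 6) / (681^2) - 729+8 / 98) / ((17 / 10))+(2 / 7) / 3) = 4078305422541 / 448126383393854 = 0.01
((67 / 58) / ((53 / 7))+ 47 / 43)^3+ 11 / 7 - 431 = -6911098500172046533 / 16166462389927976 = -427.50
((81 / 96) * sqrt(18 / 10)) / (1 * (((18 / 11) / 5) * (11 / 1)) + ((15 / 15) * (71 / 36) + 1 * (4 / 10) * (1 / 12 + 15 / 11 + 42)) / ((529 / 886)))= 4242051 * sqrt(5) / 301742416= 0.03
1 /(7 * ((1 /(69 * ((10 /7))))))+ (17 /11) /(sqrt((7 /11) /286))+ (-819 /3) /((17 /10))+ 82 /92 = -5579687 /38318+ 17 * sqrt(182) /7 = -112.85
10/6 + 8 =29/3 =9.67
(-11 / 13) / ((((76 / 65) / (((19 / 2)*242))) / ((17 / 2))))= -113135 / 8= -14141.88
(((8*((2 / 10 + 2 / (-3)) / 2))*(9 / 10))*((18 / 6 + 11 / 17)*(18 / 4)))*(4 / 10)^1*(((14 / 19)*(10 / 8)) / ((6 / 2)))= -3.39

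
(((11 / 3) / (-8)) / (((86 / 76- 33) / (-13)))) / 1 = -2717 / 14532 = -0.19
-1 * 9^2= -81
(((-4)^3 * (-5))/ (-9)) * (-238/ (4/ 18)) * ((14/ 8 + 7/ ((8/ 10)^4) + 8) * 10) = 20441225/ 2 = 10220612.50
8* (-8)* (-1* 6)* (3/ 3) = 384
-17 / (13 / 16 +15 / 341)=-92752 / 4673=-19.85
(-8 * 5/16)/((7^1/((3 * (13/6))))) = -2.32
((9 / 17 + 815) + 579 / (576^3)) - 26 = 854994717905 / 1082916864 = 789.53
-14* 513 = -7182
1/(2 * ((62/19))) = 19/124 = 0.15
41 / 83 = 0.49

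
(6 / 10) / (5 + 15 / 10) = 6 / 65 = 0.09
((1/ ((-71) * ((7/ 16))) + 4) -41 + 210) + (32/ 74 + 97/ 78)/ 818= 202944105809/ 1173291756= 172.97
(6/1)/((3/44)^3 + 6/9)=9.00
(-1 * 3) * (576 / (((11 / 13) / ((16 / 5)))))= -359424 / 55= -6534.98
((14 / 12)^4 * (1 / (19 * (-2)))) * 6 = -2401 / 8208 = -0.29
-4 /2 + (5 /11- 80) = -897 /11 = -81.55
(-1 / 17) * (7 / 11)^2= -0.02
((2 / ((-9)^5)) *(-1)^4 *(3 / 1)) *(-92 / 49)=184 / 964467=0.00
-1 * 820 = -820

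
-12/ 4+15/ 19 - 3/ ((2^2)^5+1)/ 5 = -215307/ 97375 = -2.21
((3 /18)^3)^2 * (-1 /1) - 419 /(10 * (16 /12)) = -7330829 /233280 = -31.43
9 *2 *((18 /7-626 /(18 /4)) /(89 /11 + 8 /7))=-189244 /711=-266.17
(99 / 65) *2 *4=792 / 65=12.18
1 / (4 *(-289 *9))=-1 / 10404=-0.00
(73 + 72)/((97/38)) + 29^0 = 5607/97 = 57.80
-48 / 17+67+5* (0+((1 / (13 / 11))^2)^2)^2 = 908182721496 / 13867422257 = 65.49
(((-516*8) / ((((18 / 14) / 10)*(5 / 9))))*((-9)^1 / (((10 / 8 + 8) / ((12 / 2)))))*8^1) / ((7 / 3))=42799104 / 37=1156732.54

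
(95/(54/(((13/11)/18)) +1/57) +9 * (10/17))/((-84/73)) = -4.70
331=331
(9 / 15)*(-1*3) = -9 / 5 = -1.80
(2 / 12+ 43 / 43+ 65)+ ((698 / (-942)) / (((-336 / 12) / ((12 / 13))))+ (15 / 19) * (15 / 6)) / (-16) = 1721015095 / 26059488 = 66.04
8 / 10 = 4 / 5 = 0.80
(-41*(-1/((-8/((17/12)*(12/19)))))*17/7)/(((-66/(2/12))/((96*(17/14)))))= 201433/61446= 3.28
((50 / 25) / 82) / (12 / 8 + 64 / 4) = 2 / 1435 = 0.00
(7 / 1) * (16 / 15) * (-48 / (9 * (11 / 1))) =-1792 / 495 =-3.62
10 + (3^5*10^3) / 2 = 121510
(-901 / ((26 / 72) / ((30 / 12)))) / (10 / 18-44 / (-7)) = -5108670 / 5603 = -911.77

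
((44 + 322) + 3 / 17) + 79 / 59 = 368618 / 1003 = 367.52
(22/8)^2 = 121/16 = 7.56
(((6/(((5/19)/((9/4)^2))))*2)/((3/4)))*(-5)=-1539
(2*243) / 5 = 486 / 5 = 97.20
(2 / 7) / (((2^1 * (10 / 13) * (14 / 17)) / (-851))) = -188071 / 980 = -191.91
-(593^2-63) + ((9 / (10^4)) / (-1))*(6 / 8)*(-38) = -7031719487 / 20000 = -351585.97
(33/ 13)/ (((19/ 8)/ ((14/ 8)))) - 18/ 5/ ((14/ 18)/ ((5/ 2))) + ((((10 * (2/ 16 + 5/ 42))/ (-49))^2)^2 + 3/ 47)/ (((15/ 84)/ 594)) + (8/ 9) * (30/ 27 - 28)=53174575051669572337/ 297494028626951520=178.74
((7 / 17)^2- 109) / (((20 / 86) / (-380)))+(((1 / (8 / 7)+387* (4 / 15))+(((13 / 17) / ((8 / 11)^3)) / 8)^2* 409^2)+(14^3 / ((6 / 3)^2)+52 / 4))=188961.35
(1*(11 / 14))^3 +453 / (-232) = -29195 / 19894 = -1.47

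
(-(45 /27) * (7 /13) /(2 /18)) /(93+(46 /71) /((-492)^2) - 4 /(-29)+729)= -26166513240 /2663450291983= -0.01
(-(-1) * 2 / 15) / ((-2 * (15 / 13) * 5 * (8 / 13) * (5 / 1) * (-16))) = 0.00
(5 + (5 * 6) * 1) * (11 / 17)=385 / 17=22.65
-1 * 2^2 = -4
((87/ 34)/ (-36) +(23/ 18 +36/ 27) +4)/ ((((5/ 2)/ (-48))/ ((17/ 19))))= -112.35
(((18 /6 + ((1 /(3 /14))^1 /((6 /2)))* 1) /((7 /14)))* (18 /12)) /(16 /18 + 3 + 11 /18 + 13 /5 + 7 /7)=410 /243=1.69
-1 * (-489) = 489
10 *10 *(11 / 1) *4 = 4400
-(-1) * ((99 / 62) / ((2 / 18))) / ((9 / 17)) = 1683 / 62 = 27.15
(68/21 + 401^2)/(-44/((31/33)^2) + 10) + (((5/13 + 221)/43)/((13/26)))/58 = -52605465285391/13040549886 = -4033.99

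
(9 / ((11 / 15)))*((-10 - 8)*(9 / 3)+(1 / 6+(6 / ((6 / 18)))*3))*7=315 / 22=14.32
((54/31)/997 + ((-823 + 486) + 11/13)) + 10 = -131044978/401791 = -326.15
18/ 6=3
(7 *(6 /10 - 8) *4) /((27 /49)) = -50764 /135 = -376.03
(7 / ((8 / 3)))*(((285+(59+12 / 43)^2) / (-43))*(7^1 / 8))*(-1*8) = 1623.41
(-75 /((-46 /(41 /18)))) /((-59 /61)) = -62525 /16284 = -3.84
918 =918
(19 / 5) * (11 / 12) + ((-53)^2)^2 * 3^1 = 1420286789 / 60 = 23671446.48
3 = 3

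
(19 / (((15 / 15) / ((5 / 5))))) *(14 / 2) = 133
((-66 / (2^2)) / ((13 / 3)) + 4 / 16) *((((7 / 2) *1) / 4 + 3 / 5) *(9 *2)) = -19647 / 208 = -94.46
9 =9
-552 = -552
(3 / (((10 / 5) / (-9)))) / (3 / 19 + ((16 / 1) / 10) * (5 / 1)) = -513 / 310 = -1.65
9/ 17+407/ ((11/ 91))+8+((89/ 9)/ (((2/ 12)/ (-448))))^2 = 108105310568/ 153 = 706570657.31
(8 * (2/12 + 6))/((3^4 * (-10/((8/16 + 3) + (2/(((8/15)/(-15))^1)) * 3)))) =24457/2430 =10.06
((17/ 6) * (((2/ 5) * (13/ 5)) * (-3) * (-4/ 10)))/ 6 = 221/ 375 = 0.59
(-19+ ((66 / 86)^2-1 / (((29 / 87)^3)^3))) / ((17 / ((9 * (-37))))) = 12130493697 / 31433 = 385915.87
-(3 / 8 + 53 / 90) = -347 / 360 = -0.96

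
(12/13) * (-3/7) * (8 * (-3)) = 864/91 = 9.49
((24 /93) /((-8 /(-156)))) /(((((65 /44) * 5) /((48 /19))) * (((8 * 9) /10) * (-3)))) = -704 /8835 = -0.08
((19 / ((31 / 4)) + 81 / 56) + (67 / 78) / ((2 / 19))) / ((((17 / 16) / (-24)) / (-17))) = 4630.39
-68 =-68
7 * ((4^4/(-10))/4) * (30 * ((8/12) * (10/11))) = -8960/11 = -814.55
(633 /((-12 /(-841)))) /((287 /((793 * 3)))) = 422155929 /1148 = 367731.65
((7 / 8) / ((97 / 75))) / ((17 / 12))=1575 / 3298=0.48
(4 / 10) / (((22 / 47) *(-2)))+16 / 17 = 961 / 1870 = 0.51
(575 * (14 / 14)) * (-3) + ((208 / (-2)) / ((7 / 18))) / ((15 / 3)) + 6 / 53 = -3298881 / 1855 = -1778.37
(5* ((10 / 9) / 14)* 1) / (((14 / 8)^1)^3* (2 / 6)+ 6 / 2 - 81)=-1600 / 307293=-0.01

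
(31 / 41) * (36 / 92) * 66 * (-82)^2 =3019896 / 23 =131299.83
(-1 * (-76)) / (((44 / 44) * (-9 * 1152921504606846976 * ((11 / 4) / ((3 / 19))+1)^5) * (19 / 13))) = -27 / 11414524063389119217139712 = -0.00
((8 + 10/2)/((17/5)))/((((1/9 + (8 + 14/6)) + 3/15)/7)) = 20475/8143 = 2.51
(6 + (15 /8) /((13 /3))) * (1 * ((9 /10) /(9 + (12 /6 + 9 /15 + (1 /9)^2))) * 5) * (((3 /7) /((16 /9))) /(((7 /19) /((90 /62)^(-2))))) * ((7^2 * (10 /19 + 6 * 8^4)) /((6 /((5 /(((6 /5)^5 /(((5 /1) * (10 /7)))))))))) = 3908970432109375 /1752977408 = 2229903.49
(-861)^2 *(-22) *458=-7469550396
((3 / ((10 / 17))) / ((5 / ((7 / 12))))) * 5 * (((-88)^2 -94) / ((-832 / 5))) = -455175 / 3328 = -136.77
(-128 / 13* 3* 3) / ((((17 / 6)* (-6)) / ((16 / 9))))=2048 / 221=9.27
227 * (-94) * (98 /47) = -44492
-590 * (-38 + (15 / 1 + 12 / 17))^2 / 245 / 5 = -16949638 / 70805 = -239.38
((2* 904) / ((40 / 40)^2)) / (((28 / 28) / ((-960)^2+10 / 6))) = 4998767440 / 3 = 1666255813.33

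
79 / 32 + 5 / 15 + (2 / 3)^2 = 935 / 288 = 3.25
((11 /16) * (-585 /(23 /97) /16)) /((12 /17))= -3537105 /23552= -150.18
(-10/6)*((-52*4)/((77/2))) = 2080/231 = 9.00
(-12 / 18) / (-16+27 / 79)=158 / 3711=0.04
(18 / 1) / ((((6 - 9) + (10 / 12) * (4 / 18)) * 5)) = -243 / 190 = -1.28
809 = 809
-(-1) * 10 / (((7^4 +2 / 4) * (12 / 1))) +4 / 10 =28843 / 72045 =0.40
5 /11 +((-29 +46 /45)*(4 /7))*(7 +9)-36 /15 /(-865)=-765309949 /2997225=-255.34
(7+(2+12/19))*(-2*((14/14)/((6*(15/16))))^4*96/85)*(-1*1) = 15990784/735834375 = 0.02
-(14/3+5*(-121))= 600.33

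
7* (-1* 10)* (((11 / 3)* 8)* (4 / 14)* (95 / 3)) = -167200 / 9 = -18577.78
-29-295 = -324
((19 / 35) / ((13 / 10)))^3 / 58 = 27436 / 21853559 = 0.00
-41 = -41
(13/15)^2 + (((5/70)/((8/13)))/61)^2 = 7888319881/10502150400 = 0.75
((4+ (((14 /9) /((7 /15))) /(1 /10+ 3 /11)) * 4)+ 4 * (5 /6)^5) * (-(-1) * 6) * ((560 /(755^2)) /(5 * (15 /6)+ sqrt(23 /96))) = 7387835840 /378030068739- 369391792 * sqrt(138) /5670451031085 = 0.02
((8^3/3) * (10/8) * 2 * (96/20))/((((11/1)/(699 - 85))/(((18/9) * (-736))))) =-1850998784/11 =-168272616.73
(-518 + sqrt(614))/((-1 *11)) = 518/11 - sqrt(614)/11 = 44.84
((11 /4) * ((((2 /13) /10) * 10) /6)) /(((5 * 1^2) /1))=11 /780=0.01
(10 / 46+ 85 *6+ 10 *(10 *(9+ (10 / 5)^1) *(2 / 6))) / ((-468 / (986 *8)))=-119315860 / 8073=-14779.62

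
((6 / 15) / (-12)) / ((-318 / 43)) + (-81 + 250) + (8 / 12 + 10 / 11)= 17900693 / 104940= 170.58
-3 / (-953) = 3 / 953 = 0.00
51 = 51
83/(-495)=-83/495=-0.17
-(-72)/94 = 36/47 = 0.77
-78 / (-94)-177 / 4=-8163 / 188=-43.42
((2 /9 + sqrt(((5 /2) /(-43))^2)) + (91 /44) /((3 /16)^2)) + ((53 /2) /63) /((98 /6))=86345150 /1460151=59.13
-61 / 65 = -0.94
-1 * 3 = -3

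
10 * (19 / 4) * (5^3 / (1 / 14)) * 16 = 1330000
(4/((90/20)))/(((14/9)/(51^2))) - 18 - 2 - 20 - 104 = 9396/7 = 1342.29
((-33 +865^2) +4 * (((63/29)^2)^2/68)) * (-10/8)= -44980547570725/48095108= -935241.64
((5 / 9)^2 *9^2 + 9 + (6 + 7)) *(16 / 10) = 376 / 5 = 75.20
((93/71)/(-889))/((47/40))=-3720/2966593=-0.00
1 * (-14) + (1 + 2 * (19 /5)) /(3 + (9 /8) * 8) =-13.28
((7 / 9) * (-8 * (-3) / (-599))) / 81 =-56 / 145557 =-0.00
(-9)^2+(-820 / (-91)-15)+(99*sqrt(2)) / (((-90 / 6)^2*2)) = 11*sqrt(2) / 50+6826 / 91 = 75.32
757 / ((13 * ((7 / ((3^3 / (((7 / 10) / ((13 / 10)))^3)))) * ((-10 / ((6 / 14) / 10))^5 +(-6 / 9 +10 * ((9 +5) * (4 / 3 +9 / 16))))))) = -258267204 / 124164944567856451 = -0.00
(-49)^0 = 1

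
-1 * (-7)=7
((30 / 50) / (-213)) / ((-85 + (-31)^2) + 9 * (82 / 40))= -4 / 1270119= -0.00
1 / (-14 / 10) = -5 / 7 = -0.71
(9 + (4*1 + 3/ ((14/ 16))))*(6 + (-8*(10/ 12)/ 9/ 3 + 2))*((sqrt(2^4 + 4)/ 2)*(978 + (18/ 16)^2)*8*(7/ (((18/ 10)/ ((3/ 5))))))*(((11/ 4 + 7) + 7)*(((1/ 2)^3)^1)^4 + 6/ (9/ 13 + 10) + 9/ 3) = 3062529528087965*sqrt(5)/ 368934912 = 18561605.27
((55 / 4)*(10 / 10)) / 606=55 / 2424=0.02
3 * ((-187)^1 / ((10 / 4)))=-1122 / 5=-224.40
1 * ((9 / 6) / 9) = 1 / 6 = 0.17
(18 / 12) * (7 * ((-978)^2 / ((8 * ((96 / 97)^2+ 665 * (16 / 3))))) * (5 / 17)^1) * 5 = 520.39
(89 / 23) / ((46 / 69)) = 267 / 46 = 5.80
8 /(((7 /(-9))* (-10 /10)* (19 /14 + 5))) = 144 /89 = 1.62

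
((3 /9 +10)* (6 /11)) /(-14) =-31 /77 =-0.40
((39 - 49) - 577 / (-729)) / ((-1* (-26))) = -6713 / 18954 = -0.35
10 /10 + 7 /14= 3 /2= 1.50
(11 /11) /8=1 /8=0.12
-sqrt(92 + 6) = -7 * sqrt(2) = -9.90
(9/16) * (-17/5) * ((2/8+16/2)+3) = -1377/64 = -21.52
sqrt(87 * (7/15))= sqrt(1015)/5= 6.37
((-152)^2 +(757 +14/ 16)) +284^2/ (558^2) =14859619007/ 622728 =23862.13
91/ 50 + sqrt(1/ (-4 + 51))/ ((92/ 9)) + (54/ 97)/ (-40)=9 * sqrt(47)/ 4324 + 17519/ 9700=1.82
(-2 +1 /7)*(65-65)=0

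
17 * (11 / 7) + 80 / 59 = 11593 / 413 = 28.07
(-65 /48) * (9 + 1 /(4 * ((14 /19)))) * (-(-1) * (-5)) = 169975 /2688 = 63.23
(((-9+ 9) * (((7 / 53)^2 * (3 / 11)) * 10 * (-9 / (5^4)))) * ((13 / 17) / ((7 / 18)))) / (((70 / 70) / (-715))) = 0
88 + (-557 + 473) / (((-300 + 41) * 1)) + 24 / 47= 154484 / 1739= 88.83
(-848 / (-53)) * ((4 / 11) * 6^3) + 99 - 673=7510 / 11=682.73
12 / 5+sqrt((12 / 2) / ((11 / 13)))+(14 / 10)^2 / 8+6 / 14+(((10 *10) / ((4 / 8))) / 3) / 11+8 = sqrt(858) / 11+791599 / 46200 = 19.80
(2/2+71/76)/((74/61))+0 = 8967/5624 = 1.59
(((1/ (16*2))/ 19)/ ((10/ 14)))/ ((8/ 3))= 21/ 24320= 0.00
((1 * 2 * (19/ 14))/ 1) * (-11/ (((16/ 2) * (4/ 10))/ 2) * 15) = -15675/ 56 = -279.91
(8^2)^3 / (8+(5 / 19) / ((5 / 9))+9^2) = 2929.84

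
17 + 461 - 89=389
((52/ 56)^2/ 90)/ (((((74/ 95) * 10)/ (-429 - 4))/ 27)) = -4171089/ 290080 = -14.38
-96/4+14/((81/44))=-16.40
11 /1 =11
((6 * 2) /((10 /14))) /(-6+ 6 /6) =-84 /25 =-3.36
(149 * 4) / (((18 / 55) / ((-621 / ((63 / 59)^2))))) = -1312232570 / 1323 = -991861.35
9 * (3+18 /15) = 189 /5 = 37.80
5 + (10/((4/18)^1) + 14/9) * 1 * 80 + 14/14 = 33574/9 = 3730.44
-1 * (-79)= 79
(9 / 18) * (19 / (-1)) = -19 / 2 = -9.50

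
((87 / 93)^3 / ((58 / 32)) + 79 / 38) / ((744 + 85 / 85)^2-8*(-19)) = 0.00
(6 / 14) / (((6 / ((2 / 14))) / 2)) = 1 / 49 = 0.02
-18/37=-0.49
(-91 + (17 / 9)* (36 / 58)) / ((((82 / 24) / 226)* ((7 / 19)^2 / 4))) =-10201513440 / 58261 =-175100.21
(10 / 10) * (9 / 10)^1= 9 / 10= 0.90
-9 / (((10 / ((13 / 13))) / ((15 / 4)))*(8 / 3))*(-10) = 405 / 32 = 12.66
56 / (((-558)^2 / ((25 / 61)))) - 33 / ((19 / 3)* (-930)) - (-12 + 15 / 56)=296508598919 / 25260961320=11.74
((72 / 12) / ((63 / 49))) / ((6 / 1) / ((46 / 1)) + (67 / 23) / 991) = 159551 / 4560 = 34.99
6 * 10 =60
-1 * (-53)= 53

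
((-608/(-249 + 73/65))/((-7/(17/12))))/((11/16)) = -0.72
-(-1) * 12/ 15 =4/ 5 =0.80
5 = 5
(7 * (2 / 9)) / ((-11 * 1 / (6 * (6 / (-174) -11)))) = 8960 / 957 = 9.36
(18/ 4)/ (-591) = -3/ 394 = -0.01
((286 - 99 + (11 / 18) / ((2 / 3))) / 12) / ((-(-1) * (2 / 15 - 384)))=-11275 / 276384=-0.04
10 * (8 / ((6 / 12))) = 160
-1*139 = -139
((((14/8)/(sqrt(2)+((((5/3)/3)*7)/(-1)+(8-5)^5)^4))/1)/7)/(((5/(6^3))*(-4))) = -949823430269119488/1149947847432734393169071035+1162261467*sqrt(2)/4599791389730937572676284140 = -0.00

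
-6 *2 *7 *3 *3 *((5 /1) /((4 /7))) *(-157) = 1038555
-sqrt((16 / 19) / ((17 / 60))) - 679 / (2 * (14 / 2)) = -97 / 2 - 8 * sqrt(4845) / 323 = -50.22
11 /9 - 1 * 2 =-7 /9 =-0.78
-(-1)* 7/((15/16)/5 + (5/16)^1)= 14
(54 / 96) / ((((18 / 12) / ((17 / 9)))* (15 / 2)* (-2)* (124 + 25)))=-17 / 53640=-0.00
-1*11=-11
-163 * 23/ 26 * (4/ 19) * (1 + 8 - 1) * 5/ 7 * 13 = -299920/ 133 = -2255.04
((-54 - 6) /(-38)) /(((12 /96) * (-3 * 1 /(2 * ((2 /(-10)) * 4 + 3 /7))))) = 416 /133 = 3.13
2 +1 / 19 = 2.05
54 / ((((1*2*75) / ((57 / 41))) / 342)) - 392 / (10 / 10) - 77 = -305279 / 1025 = -297.83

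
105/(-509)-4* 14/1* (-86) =2451239/509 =4815.79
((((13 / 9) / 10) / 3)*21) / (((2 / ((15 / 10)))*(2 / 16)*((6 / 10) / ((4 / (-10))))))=-182 / 45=-4.04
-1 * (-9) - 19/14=107/14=7.64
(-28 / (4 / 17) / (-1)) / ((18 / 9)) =119 / 2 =59.50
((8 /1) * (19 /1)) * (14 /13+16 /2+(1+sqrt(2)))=152 * sqrt(2)+19912 /13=1746.65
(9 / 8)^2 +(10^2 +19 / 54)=175595 / 1728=101.62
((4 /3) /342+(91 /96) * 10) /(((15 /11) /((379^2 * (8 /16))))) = 122986429687 /246240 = 499457.56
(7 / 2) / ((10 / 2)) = 7 / 10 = 0.70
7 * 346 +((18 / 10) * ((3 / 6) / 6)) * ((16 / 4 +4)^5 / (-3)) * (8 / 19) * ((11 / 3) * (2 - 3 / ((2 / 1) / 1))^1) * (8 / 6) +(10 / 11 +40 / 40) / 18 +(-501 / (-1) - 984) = 4755161 / 18810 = 252.80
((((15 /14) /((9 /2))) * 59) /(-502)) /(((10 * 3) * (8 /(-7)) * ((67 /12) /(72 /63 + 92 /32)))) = 4425 /7534016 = 0.00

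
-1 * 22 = -22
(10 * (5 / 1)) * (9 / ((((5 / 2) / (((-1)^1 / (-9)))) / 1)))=20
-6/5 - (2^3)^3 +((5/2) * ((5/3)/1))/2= -30667/60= -511.12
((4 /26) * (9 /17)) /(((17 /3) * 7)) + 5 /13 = 10169 /26299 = 0.39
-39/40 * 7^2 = -1911/40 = -47.78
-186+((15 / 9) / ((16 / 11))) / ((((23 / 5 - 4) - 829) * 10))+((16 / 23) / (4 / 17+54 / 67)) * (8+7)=-954386738113 / 5423302848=-175.98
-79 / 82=-0.96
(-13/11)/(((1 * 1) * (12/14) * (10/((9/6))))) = -91/440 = -0.21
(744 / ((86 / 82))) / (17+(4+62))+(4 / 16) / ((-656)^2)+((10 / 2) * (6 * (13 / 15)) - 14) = 126229601777 / 6143476736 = 20.55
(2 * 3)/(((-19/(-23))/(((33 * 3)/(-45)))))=-1518/95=-15.98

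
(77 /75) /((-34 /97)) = -7469 /2550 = -2.93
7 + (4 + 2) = 13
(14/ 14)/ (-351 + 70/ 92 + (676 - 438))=-0.01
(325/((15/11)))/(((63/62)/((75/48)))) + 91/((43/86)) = 829309/1512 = 548.48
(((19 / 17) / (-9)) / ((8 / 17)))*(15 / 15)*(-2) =19 / 36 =0.53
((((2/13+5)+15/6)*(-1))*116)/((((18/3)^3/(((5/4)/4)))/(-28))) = 201985/5616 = 35.97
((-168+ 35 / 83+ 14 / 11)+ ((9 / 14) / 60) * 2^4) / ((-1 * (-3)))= -5308817 / 95865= -55.38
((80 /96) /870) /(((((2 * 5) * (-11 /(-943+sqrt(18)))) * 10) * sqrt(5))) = sqrt(5) * (943 -3 * sqrt(2)) /5742000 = 0.00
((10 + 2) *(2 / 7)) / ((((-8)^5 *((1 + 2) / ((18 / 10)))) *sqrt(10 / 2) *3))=-3 *sqrt(5) / 716800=-0.00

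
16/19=0.84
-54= -54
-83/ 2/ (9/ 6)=-83/ 3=-27.67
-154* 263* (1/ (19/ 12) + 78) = -60509988/ 19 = -3184736.21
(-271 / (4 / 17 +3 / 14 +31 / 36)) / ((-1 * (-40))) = -290241 / 56150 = -5.17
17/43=0.40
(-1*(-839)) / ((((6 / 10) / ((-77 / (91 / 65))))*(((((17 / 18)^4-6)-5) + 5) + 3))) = 733957200 / 21037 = 34888.87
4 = 4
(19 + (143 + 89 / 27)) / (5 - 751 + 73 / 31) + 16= 9820543 / 622431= 15.78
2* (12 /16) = 3 /2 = 1.50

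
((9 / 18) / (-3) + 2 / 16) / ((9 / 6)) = -1 / 36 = -0.03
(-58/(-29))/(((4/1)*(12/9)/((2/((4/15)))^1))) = 45/16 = 2.81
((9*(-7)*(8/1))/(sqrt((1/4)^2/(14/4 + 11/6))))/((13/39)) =-8064*sqrt(3) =-13967.26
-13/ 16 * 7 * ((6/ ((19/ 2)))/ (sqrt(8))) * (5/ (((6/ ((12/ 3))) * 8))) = -455 * sqrt(2)/ 1216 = -0.53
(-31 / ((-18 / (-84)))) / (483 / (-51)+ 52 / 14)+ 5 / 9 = 158363 / 6165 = 25.69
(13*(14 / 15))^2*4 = 588.87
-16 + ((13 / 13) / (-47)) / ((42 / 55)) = -31639 / 1974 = -16.03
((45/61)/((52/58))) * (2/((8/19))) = 24795/6344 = 3.91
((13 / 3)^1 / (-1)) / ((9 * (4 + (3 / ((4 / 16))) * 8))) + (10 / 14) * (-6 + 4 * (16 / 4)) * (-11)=-1485091 / 18900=-78.58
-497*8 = -3976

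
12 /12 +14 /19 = 33 /19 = 1.74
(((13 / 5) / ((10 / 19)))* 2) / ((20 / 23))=5681 / 500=11.36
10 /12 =5 /6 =0.83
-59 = -59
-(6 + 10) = -16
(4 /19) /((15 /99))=132 /95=1.39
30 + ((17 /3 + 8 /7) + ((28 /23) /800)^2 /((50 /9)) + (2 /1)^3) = 995578009261 /22218000000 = 44.81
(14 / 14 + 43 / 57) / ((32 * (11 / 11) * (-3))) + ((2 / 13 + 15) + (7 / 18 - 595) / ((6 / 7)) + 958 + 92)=19816139 / 53352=371.42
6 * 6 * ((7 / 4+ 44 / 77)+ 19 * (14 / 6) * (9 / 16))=27477 / 28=981.32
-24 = -24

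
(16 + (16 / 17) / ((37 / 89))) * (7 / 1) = 80416 / 629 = 127.85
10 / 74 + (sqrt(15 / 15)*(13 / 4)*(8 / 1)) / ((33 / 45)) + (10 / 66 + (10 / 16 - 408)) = -3630119 / 9768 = -371.63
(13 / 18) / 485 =13 / 8730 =0.00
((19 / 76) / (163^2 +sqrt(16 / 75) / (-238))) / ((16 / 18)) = 5355 * sqrt(3) / 11995699737025136 +253964436075 / 23991399474050272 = 0.00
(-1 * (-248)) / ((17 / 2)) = 496 / 17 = 29.18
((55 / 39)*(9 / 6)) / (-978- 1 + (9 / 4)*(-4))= -55 / 25688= -0.00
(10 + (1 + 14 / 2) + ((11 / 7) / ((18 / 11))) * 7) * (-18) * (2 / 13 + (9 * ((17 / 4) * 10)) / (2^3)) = -21345.02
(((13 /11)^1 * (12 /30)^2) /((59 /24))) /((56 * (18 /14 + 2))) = 156 /373175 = 0.00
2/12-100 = -599/6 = -99.83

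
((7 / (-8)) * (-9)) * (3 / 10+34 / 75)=2373 / 400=5.93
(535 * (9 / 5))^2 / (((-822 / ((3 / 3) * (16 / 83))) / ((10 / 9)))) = -2747760 / 11371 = -241.65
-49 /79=-0.62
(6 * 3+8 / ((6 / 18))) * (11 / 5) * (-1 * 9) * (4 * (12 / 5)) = -199584 / 25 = -7983.36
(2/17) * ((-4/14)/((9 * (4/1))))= -1/1071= -0.00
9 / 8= 1.12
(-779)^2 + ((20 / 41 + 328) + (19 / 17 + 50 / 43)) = 18197545066 / 29971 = 607171.77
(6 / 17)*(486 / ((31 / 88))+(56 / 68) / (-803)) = 3502953204 / 7194077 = 486.92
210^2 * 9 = 396900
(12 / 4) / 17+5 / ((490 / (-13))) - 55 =-54.96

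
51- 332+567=286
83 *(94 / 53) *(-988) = -145441.06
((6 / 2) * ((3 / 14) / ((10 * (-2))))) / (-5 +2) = 3 / 280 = 0.01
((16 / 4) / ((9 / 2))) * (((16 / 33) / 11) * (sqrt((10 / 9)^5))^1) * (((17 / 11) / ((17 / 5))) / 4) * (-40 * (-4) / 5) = 0.19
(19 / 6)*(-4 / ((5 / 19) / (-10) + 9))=-1444 / 1023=-1.41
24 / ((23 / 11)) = 264 / 23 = 11.48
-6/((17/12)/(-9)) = 648/17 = 38.12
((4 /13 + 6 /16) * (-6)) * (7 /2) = -1491 /104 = -14.34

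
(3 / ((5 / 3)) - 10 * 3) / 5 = -141 / 25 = -5.64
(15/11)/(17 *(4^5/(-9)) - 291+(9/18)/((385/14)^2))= -0.00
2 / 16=1 / 8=0.12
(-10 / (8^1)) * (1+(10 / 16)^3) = -1.56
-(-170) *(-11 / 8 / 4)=-935 / 16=-58.44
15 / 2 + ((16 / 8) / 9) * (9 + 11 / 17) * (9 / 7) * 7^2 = 4847 / 34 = 142.56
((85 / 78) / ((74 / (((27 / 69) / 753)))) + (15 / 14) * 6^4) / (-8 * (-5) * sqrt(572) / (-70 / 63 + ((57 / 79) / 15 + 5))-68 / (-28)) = -22470342848836915595 / 393400186137988240172 + 47002881646294457625 * sqrt(143) / 98350046534497060043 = 5.66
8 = 8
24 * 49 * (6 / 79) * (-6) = -42336 / 79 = -535.90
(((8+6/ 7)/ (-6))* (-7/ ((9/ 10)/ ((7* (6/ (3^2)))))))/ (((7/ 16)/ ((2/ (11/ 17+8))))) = 337280/ 11907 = 28.33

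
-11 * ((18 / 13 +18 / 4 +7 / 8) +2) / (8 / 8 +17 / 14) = -70147 / 1612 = -43.52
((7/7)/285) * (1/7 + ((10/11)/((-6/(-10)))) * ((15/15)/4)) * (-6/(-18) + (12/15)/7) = 11327/13825350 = 0.00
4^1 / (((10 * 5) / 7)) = 0.56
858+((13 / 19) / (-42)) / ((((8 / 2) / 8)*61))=20882849 / 24339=858.00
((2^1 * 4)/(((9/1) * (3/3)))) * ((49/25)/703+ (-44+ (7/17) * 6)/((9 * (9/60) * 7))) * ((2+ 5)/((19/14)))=-27776175056/1379444175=-20.14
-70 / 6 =-35 / 3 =-11.67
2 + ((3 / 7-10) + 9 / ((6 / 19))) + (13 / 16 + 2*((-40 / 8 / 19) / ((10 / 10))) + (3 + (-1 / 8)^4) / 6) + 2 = 77514373 / 3268608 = 23.71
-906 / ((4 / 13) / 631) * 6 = -11147877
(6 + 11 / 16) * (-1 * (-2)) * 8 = 107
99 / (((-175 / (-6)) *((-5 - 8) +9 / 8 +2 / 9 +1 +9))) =-42768 / 20825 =-2.05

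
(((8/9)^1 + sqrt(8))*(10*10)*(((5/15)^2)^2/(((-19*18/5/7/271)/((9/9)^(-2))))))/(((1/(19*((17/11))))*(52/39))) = -4031125*sqrt(2)/2673- 16124500/24057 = -2803.02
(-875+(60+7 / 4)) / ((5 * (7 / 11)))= -35783 / 140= -255.59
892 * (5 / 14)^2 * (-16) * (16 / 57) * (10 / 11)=-14272000 / 30723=-464.54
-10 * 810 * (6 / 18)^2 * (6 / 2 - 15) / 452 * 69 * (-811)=-151089300 / 113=-1337073.45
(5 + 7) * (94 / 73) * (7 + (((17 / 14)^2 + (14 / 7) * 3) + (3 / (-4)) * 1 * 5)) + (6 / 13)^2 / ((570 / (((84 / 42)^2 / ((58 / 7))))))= 275988255048 / 1665433315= 165.72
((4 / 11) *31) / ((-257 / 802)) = -99448 / 2827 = -35.18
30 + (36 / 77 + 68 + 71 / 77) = 99.39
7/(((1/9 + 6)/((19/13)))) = 1197/715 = 1.67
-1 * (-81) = 81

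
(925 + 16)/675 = 941/675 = 1.39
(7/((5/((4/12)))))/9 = 0.05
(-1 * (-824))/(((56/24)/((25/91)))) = 61800/637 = 97.02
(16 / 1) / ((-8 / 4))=-8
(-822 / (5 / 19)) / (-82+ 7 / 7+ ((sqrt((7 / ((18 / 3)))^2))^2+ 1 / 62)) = 17429688 / 444295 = 39.23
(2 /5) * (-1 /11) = -2 /55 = -0.04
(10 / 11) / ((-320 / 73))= -73 / 352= -0.21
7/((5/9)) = 63/5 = 12.60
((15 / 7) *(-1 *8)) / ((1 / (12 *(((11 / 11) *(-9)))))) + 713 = 17951 / 7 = 2564.43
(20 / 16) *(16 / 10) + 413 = 415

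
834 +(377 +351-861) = 701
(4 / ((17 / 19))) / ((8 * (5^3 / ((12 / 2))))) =57 / 2125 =0.03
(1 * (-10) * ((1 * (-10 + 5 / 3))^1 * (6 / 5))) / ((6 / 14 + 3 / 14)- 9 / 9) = -280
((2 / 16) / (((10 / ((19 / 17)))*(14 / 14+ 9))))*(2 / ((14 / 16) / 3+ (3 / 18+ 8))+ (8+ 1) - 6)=12483 / 2760800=0.00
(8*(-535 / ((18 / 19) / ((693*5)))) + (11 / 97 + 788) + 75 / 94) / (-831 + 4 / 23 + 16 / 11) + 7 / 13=469442135550929 / 24872107754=18874.24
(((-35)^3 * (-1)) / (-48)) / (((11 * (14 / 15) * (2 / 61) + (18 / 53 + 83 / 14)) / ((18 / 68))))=-43663685625 / 1219702672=-35.80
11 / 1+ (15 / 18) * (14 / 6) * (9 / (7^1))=27 / 2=13.50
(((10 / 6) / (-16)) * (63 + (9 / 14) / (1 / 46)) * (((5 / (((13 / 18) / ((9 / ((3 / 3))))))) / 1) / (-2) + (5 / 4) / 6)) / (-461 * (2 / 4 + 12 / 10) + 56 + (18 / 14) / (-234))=-2172375 / 5297696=-0.41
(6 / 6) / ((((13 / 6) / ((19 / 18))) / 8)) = 152 / 39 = 3.90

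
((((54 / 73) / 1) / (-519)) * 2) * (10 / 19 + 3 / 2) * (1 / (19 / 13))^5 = -514612098 / 594142431149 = -0.00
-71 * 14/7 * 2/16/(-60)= 0.30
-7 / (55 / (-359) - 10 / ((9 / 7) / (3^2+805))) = 0.00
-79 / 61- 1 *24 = -1543 / 61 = -25.30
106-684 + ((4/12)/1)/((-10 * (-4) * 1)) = -577.99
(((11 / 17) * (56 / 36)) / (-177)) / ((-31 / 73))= 11242 / 839511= 0.01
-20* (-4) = 80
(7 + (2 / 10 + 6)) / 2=33 / 5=6.60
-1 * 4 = -4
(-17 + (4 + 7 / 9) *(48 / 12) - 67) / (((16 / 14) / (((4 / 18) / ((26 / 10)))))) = -5110 / 1053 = -4.85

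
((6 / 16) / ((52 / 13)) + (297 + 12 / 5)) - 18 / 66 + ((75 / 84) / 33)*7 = 143717 / 480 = 299.41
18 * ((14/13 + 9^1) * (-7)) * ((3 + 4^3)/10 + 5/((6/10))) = -1240701/65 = -19087.71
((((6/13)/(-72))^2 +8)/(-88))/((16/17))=-300883/3115008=-0.10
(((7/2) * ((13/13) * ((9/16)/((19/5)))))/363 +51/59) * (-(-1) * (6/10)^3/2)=0.09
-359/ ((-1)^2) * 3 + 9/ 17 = -1076.47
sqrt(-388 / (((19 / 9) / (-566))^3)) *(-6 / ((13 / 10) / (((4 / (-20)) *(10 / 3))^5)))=724480 *sqrt(1043138) / 14079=52556.38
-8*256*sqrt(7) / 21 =-2048*sqrt(7) / 21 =-258.02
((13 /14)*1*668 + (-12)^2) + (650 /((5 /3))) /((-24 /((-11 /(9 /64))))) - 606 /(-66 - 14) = 5148289 /2520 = 2042.97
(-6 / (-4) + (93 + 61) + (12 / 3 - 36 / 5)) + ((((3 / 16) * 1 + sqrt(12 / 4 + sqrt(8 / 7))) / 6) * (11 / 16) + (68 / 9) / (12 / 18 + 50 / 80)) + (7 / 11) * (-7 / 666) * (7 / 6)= 11 * sqrt(14 * sqrt(14) + 147) / 672 + 137932027637 / 872087040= 158.39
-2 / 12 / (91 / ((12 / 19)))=-2 / 1729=-0.00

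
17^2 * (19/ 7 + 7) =19652/ 7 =2807.43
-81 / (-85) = 81 / 85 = 0.95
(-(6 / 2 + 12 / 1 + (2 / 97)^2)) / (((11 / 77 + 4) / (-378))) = 373453794 / 272861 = 1368.66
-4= -4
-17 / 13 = -1.31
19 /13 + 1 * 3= 58 /13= 4.46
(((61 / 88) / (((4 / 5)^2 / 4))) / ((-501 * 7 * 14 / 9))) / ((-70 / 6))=2745 / 40325824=0.00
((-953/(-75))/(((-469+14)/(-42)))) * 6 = 11436/1625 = 7.04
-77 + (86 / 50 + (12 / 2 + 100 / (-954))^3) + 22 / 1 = 411322547644 / 2713283325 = 151.60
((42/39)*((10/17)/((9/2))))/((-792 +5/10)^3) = -2240/7890009528843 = -0.00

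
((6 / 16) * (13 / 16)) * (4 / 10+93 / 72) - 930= -4758961 / 5120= -929.48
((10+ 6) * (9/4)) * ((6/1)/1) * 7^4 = 518616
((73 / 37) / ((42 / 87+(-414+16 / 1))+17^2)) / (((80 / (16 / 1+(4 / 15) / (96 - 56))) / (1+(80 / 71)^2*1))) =-58153653397 / 7043627988000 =-0.01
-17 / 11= -1.55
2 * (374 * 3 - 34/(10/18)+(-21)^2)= 3003.60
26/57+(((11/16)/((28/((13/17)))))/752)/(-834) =0.46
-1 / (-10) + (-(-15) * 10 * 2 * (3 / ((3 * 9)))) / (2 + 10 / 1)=259 / 90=2.88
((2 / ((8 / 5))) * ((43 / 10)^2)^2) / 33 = 3418801 / 264000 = 12.95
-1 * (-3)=3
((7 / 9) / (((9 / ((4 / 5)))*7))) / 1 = 4 / 405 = 0.01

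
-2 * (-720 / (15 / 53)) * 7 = 35616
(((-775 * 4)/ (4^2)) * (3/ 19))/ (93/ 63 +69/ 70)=-244125/ 19646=-12.43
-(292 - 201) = -91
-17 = -17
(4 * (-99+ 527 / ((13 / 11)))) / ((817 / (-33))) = -595320 / 10621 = -56.05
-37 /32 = -1.16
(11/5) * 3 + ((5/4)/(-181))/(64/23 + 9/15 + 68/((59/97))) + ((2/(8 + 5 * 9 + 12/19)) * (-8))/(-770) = 1465085414367229/221971624565460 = 6.60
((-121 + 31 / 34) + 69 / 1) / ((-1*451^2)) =1737 / 6915634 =0.00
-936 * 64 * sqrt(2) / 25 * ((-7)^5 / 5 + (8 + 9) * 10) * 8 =7647105024 * sqrt(2) / 125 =86517117.10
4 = 4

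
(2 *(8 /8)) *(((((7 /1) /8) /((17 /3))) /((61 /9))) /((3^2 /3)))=63 /4148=0.02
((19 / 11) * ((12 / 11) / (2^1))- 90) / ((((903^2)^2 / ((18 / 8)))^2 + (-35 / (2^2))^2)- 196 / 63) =-1551744 / 1521545096227025281657550921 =-0.00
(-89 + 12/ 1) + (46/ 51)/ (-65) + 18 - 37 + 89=-23251/ 3315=-7.01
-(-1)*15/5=3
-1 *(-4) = 4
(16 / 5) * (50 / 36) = 40 / 9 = 4.44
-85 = -85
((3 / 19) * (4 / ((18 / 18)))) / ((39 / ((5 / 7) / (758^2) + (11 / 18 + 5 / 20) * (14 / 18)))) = 0.01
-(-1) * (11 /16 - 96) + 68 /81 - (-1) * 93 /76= -2296171 /24624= -93.25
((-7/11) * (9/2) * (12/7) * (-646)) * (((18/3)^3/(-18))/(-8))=52326/11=4756.91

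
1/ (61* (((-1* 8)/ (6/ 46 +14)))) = -325/ 11224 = -0.03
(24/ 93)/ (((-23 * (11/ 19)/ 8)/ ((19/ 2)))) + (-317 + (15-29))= -2607585/ 7843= -332.47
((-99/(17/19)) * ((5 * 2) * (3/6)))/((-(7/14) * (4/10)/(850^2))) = 1998562500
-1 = -1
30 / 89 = 0.34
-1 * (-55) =55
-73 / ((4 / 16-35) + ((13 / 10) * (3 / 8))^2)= 2.12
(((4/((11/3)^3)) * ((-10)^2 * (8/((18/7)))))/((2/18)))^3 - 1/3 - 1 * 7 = 82959541597150798/7073843073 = 11727648.00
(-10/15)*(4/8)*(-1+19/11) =-8/33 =-0.24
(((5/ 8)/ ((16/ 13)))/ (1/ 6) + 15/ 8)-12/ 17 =4587/ 1088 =4.22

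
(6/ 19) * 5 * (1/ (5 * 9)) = 0.04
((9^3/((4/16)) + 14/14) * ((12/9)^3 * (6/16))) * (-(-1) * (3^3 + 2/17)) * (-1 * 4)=-43031584/153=-281252.18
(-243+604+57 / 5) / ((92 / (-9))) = -8379 / 230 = -36.43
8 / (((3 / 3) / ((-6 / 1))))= -48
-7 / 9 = -0.78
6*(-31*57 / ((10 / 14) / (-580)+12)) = -8608824 / 9743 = -883.59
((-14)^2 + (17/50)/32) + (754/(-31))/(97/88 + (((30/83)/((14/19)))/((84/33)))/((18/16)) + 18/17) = 391874936755671/2111594660800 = 185.58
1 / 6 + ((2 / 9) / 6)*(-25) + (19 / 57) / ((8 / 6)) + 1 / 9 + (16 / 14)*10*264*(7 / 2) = 1140437 / 108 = 10559.60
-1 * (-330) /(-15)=-22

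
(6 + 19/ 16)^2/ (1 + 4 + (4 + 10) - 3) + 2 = 21417/ 4096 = 5.23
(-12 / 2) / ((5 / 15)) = -18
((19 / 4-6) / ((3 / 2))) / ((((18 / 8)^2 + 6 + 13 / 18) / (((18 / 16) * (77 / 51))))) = -3465 / 28849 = -0.12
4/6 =2/3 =0.67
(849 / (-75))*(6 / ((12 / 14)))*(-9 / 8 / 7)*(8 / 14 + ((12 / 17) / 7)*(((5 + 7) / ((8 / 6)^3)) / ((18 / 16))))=155367 / 11900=13.06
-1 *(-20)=20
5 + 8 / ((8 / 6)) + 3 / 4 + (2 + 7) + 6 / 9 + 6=329 / 12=27.42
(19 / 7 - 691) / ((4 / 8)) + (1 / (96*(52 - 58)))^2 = -3196993529 / 2322432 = -1376.57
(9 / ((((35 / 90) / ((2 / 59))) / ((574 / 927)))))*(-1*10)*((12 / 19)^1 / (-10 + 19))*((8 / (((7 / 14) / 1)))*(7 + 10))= -10705920 / 115463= -92.72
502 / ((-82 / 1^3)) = -251 / 41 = -6.12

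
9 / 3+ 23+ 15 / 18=161 / 6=26.83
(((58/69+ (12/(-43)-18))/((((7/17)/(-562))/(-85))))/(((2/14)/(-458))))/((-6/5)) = -48110079407000/8901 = -5405019594.09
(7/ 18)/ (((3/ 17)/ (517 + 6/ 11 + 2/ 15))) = 10164623/ 8910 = 1140.81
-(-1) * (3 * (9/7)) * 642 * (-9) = -156006/7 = -22286.57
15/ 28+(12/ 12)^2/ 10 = 89/ 140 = 0.64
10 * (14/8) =35/2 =17.50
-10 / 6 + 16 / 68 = -73 / 51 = -1.43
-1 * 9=-9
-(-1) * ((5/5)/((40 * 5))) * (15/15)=1/200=0.00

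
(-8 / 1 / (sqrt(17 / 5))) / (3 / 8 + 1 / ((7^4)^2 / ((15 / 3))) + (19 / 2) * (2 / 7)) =-368947264 * sqrt(85) / 2422040643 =-1.40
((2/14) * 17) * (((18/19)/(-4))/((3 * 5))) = -51/1330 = -0.04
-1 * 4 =-4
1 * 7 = 7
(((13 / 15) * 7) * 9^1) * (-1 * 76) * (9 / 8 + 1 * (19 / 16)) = -191919 / 20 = -9595.95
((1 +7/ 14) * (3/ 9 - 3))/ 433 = -4/ 433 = -0.01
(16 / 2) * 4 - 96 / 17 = 448 / 17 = 26.35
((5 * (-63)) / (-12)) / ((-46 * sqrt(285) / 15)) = -105 * sqrt(285) / 3496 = -0.51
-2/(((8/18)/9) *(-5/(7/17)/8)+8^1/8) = -2268/1049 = -2.16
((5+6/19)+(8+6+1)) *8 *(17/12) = 13124/57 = 230.25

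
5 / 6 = 0.83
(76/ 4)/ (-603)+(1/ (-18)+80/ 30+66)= 27569/ 402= 68.58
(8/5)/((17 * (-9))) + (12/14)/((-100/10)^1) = -103/1071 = -0.10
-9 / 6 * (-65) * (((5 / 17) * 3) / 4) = 2925 / 136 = 21.51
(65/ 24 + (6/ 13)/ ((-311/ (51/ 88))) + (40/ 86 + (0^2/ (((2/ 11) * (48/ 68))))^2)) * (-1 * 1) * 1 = -145609601/ 45896136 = -3.17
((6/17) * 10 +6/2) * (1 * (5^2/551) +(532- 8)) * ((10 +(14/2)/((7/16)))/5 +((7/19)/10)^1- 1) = 5160233379/355946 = 14497.24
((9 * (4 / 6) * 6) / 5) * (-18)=-648 / 5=-129.60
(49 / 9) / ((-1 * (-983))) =49 / 8847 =0.01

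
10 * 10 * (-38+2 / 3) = -11200 / 3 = -3733.33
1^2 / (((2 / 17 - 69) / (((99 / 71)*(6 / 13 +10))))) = -0.21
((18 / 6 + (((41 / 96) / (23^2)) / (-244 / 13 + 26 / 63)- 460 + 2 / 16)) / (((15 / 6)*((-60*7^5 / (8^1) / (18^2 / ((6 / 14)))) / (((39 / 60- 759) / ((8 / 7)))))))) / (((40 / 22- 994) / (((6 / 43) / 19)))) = 9188802408803391 / 1706929089159728000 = 0.01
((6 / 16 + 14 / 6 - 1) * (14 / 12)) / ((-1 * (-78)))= 287 / 11232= 0.03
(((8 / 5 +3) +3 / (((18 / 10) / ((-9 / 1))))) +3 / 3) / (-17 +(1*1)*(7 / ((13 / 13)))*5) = -47 / 90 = -0.52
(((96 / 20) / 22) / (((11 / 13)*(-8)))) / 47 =-39 / 56870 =-0.00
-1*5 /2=-5 /2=-2.50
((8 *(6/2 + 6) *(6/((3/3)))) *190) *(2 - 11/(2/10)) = -4350240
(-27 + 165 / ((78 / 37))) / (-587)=-1333 / 15262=-0.09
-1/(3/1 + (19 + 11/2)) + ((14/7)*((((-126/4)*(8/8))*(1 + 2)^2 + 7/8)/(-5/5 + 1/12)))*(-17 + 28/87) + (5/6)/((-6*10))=-1181061731/114840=-10284.41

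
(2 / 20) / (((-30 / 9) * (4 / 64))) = -12 / 25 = -0.48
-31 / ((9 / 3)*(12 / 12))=-31 / 3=-10.33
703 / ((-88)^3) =-703 / 681472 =-0.00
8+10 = 18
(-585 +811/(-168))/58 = -99091/9744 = -10.17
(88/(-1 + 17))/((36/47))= 517/72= 7.18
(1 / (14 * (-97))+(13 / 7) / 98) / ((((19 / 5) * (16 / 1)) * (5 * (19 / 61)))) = 18483 / 96086648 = 0.00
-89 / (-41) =89 / 41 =2.17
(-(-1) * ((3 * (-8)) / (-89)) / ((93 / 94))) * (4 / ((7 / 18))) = 54144 / 19313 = 2.80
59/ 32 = 1.84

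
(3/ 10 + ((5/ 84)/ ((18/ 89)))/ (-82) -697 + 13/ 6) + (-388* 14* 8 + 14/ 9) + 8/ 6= -27368009969/ 619920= -44147.65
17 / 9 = 1.89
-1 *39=-39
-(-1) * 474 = 474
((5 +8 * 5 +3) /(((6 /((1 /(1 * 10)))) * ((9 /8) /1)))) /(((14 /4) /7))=1.42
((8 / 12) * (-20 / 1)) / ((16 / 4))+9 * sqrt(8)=22.12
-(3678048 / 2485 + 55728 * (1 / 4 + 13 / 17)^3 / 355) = -16058075445 / 9767044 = -1644.11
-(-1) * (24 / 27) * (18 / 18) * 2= 16 / 9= 1.78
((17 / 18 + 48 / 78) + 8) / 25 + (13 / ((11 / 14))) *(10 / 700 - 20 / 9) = -2326183 / 64350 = -36.15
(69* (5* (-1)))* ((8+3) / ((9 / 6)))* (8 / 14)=-10120 / 7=-1445.71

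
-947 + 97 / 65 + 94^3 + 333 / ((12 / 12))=829971.49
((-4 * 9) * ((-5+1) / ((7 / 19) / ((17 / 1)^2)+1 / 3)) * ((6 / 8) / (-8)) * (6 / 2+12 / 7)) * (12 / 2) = -44032329 / 38584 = -1141.21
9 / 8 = 1.12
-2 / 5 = -0.40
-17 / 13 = -1.31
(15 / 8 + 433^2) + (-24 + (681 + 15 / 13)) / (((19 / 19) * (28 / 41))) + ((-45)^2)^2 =3122449949 / 728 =4289079.60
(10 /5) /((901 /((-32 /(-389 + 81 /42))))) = 896 /4882519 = 0.00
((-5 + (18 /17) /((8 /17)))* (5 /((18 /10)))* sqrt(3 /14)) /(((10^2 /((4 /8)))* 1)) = -11* sqrt(42) /4032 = -0.02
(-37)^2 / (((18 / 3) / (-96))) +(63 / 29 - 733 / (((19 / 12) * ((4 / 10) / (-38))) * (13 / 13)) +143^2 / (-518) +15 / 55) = 3641763201 / 165242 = 22038.97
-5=-5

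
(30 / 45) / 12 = 1 / 18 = 0.06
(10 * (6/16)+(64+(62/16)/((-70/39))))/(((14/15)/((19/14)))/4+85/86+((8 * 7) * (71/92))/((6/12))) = 2070636663/2765278712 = 0.75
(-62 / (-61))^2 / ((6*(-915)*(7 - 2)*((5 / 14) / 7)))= -188356 / 255353625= -0.00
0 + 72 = 72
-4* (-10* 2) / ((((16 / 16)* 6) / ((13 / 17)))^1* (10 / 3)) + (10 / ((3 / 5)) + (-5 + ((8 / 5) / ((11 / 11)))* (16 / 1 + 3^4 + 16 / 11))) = 483169 / 2805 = 172.25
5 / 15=1 / 3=0.33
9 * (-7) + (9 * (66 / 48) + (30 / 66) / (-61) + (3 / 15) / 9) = -12225407 / 241560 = -50.61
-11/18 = -0.61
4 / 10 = 2 / 5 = 0.40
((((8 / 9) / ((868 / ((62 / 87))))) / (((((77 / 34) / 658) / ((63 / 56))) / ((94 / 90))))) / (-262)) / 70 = -37553 / 2764342350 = -0.00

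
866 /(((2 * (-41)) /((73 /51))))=-31609 /2091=-15.12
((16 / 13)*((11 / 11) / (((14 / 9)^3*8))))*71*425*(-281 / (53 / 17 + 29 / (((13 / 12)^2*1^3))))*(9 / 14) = -8006.09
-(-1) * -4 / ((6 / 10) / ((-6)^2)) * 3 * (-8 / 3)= 1920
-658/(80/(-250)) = 8225/4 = 2056.25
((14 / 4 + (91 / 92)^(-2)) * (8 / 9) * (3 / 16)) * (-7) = -5.28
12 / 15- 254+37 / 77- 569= -316362 / 385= -821.72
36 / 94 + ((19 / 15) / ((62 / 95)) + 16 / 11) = 363337 / 96162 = 3.78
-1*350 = -350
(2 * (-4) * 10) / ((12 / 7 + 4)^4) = -2401 / 32000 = -0.08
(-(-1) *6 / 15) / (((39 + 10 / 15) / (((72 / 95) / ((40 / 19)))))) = 54 / 14875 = 0.00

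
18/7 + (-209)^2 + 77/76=23240199/532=43684.58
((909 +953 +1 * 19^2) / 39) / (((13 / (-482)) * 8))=-13737 / 52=-264.17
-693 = -693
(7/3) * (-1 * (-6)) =14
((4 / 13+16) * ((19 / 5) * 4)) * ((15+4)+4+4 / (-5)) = 5502.87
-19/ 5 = -3.80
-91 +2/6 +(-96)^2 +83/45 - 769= 376118/45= 8358.18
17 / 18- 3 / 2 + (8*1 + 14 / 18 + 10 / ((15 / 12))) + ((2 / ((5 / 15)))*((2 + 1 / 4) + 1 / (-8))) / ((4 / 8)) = 751 / 18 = 41.72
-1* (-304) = 304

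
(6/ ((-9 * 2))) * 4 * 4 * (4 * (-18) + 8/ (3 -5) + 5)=1136/ 3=378.67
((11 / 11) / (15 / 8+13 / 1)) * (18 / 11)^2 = 2592 / 14399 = 0.18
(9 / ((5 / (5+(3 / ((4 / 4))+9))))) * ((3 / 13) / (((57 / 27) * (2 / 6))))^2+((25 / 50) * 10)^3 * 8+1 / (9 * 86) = 236882101787 / 236104830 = 1003.29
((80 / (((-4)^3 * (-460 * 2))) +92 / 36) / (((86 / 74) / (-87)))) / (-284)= 18173401 / 26964096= 0.67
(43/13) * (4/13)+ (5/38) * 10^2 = 45518/3211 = 14.18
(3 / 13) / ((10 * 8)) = 3 / 1040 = 0.00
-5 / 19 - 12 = -12.26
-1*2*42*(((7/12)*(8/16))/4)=-49/8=-6.12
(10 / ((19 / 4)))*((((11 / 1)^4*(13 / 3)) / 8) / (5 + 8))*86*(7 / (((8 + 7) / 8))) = 70511056 / 171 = 412345.36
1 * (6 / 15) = 2 / 5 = 0.40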